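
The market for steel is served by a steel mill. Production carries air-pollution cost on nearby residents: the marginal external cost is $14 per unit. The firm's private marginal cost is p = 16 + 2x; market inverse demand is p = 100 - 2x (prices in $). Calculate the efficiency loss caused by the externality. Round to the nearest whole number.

Market equilibrium (private): 16 + 2x = 100 - 2x → x_m = 21.0000.
Social marginal cost = private MC + MEC = 30 + 2x.
Set SMC = demand: 30 + 2x = 100 - 2x → x* = 17.5000.
The loss is the area between SMC and demand from x* to x_m; with linear curves that's a triangle of height MEC(x_m).
DWL = ½ × 3.5000 × 14.0000 = 24.5000.

DWL = $25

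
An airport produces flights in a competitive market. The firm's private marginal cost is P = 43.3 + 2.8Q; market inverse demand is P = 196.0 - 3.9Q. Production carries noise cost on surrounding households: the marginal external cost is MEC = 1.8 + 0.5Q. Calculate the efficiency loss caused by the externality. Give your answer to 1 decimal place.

DWL = 12.1

Market equilibrium (private): 43.3 + 2.8Q = 196.0 - 3.9Q → Q_m = 22.7910.
Social marginal cost = private MC + MEC = 45.1 + 3.3Q.
Set SMC = demand: 45.1 + 3.3Q = 196.0 - 3.9Q → Q* = 20.9583.
Height of the DWL triangle at Q_m is SMC(Q_m) − demand(Q_m) = MEC(Q_m) = 13.1955.
DWL = ½ × 1.8327 × 13.1955 = 12.0917.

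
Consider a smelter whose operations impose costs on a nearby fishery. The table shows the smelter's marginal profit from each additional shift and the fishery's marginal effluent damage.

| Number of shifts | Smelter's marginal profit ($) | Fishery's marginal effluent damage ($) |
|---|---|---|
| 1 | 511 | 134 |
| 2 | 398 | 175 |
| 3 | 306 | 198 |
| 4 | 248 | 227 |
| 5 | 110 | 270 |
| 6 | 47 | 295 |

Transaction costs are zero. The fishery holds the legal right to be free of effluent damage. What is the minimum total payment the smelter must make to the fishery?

Efficient level: marginal profit ≥ marginal effluent damage through level 4, so k* = 4.
With the fishery holding the right, the smelter must at least compensate total damage at k*: 134 + 175 + 198 + 227 = 734.

$734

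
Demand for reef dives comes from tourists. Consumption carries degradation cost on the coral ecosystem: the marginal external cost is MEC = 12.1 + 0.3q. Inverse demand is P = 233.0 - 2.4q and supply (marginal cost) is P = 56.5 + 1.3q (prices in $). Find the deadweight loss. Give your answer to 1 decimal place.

DWL = $87.2

Market equilibrium (private): 56.5 + 1.3q = 233.0 - 2.4q → q_m = 47.7027.
Social marginal benefit = demand − MEC = 220.9 - 2.7q.
Set SMB = MC: 220.9 - 2.7q = 56.5 + 1.3q → q* = 41.1000.
The welfare-loss triangle has base |q_m − q*| and height MEC(q_m) (the vertical gap between SMB and MC is zero at q* and MEC at q_m).
DWL = ½ × 6.6027 × 26.4108 = 87.1913.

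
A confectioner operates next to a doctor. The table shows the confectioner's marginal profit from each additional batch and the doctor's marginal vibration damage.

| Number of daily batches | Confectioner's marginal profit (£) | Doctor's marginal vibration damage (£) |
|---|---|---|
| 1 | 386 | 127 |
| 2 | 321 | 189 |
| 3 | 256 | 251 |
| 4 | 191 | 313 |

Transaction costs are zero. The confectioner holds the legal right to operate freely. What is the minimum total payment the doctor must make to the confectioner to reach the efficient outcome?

Left alone the confectioner would choose level 4 (marginal profit stays positive).
Efficient level: k* = 3 (marginal profit ≥ marginal vibration damage through 3).
The doctor must at least cover the confectioner's forgone profit from cutting 4→3: 191 = 191.

£191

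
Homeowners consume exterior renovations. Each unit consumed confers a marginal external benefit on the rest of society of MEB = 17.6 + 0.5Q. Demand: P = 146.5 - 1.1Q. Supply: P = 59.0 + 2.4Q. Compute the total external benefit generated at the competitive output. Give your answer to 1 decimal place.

596.3

Market equilibrium (private): 59.0 + 2.4Q = 146.5 - 1.1Q → Q_m = 25.0000.
Total external benefit = ∫₀^{Q_m} (17.6 + 0.5Q) dQ = 17.6×25.0000 + ½×0.5×25.0000² = 596.2500.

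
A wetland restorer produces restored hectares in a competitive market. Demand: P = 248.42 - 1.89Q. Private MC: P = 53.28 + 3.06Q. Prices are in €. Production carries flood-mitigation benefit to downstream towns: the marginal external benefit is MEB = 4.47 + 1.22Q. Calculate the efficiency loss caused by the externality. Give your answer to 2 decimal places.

DWL = €370.39

Market equilibrium (private): 53.28 + 3.06Q = 248.42 - 1.89Q → Q_m = 39.4222.
Social marginal cost = private MC − MEB = 48.81 + 1.84Q.
Set SMC = demand: 48.81 + 1.84Q = 248.42 - 1.89Q → Q* = 53.5147.
Between Q* and Q_m the wedge demand − SMC runs linearly from 0 to MEB(Q_m), so the loss is a triangle.
DWL = ½ × 14.0925 × 52.5651 = 370.3868.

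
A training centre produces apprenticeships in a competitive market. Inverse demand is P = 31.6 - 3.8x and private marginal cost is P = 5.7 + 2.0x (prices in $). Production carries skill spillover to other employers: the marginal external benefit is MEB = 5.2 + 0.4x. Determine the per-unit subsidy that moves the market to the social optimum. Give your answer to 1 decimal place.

Social marginal cost = private MC − MEB = 0.5 + 1.6x.
Set SMC = demand: 0.5 + 1.6x = 31.6 - 3.8x → x* = 5.7593.
The Pigouvian subsidy equals MEB at x*: 5.2 + 0.4×5.7593 = 7.5037.

subsidy = $7.5 per unit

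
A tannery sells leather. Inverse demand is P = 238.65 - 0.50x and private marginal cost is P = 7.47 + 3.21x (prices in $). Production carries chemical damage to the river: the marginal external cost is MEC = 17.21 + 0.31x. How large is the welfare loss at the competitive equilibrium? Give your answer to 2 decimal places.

Market equilibrium (private): 7.47 + 3.21x = 238.65 - 0.50x → x_m = 62.3127.
Social marginal cost = private MC + MEC = 24.68 + 3.52x.
Set SMC = demand: 24.68 + 3.52x = 238.65 - 0.50x → x* = 53.2264.
Between x* and x_m the wedge SMC − demand runs linearly from 0 to MEC(x_m), so the loss is a triangle.
DWL = ½ × 9.0863 × 36.5269 = 165.9472.

DWL = $165.95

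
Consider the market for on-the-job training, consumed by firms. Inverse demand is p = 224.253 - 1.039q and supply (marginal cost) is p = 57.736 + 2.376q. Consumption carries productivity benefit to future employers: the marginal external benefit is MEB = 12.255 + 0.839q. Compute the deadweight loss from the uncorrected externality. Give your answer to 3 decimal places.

Market equilibrium (private): 57.736 + 2.376q = 224.253 - 1.039q → q_m = 48.7605.
Social marginal benefit = demand + MEB = 236.508 - 0.200q.
Set SMB = MC: 236.508 - 0.200q = 57.736 + 2.376q → q* = 69.3991.
The loss is the area between SMB and MC from q* to q_m; with linear curves that's a triangle of height MEB(q_m).
DWL = ½ × 20.6386 × 53.1650 = 548.6256.

DWL = 548.626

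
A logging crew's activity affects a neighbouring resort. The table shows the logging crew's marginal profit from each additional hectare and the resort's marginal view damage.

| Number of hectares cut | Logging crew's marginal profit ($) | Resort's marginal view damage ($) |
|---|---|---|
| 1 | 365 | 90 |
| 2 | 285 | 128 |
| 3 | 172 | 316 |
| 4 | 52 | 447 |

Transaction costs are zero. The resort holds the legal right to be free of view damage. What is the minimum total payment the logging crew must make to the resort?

$218

Efficient level: marginal profit ≥ marginal view damage through level 2, so k* = 2.
With the resort holding the right, the logging crew must at least compensate total damage at k*: 90 + 128 = 218.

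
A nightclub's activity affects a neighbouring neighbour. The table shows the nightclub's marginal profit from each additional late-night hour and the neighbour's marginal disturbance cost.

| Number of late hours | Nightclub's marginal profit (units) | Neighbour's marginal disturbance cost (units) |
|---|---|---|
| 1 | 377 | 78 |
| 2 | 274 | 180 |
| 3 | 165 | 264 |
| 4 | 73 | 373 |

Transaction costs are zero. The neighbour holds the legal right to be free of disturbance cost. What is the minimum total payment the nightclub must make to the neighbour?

258

Efficient level: marginal profit ≥ marginal disturbance cost through level 2, so k* = 2.
With the neighbour holding the right, the nightclub must at least compensate total damage at k*: 78 + 180 = 258.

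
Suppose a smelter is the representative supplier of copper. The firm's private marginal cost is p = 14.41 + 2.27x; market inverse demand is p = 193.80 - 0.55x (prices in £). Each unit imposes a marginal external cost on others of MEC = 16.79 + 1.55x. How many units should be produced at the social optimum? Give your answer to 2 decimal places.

Social marginal cost = private MC + MEC = 31.20 + 3.82x.
Set SMC = demand: 31.20 + 3.82x = 193.80 - 0.55x → x* = 37.2082.

x* = 37.21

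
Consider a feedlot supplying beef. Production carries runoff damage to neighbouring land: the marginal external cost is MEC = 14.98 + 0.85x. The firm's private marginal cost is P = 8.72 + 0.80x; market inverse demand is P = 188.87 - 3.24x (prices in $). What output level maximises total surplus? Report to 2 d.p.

x* = 33.78

Social marginal cost = private MC + MEC = 23.70 + 1.65x.
Set SMC = demand: 23.70 + 1.65x = 188.87 - 3.24x → x* = 33.7771.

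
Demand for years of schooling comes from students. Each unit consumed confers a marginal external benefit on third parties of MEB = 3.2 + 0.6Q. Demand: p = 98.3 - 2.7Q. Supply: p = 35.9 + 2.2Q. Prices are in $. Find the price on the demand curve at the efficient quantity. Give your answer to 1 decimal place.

P = $57.1

Social marginal benefit = demand + MEB = 101.5 - 2.1Q.
Set SMB = MC: 101.5 - 2.1Q = 35.9 + 2.2Q → Q* = 15.2558.
Consumer price on the demand curve at Q*: 98.3 − 2.7×15.2558 = 57.1093.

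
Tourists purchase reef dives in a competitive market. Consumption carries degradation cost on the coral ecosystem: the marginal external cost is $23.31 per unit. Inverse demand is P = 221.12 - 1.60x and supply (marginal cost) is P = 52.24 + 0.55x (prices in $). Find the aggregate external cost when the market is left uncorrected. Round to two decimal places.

Market equilibrium (private): 52.24 + 0.55x = 221.12 - 1.60x → x_m = 78.5488.
Total external cost = MEC × x_m = 23.31 × 78.5488 = 1830.9725.

$1830.97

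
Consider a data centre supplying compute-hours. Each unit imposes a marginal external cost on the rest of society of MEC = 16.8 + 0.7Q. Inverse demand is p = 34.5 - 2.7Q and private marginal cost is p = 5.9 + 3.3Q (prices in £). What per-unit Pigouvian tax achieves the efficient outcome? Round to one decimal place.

Social marginal cost = private MC + MEC = 22.7 + 4.0Q.
Set SMC = demand: 22.7 + 4.0Q = 34.5 - 2.7Q → Q* = 1.7612.
The Pigouvian tax equals MEC at Q*: 16.8 + 0.7×1.7612 = 18.0328.

tax = £18.0 per unit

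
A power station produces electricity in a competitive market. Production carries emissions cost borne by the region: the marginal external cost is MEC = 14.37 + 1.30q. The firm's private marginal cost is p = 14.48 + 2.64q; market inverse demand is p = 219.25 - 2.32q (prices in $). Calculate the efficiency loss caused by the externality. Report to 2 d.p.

Market equilibrium (private): 14.48 + 2.64q = 219.25 - 2.32q → q_m = 41.2843.
Social marginal cost = private MC + MEC = 28.85 + 3.94q.
Set SMC = demand: 28.85 + 3.94q = 219.25 - 2.32q → q* = 30.4153.
Height of the DWL triangle at q_m is SMC(q_m) − demand(q_m) = MEC(q_m) = 68.0396.
DWL = ½ × 10.8690 × 68.0396 = 369.7612.

DWL = $369.76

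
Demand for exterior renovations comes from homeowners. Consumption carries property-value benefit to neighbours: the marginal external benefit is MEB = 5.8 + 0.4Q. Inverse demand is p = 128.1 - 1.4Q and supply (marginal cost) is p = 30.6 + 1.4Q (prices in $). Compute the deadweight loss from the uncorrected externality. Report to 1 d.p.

Market equilibrium (private): 30.6 + 1.4Q = 128.1 - 1.4Q → Q_m = 34.8214.
Social marginal benefit = demand + MEB = 133.9 - Q.
Set SMB = MC: 133.9 - Q = 30.6 + 1.4Q → Q* = 43.0417.
The welfare-loss triangle has base |Q_m − Q*| and height MEB(Q_m) (the vertical gap between SMB and MC is zero at Q* and MEB at Q_m).
DWL = ½ × 8.2203 × 19.7286 = 81.0875.

DWL = $81.1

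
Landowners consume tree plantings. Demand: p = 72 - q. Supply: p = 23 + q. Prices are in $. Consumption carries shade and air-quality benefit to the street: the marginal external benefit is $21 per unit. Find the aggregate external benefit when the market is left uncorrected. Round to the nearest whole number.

$515

Market equilibrium (private): 23 + q = 72 - q → q_m = 24.5000.
Total external benefit = MEB × q_m = 21 × 24.5000 = 514.5000.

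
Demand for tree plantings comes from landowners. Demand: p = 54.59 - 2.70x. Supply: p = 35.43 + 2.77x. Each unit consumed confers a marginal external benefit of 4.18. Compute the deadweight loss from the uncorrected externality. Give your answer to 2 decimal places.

Market equilibrium (private): 35.43 + 2.77x = 54.59 - 2.70x → x_m = 3.5027.
Social marginal benefit = demand + MEB = 58.77 - 2.70x.
Set SMB = MC: 58.77 - 2.70x = 35.43 + 2.77x → x* = 4.2669.
Height of the DWL triangle at x_m is SMB(x_m) − MC(x_m) = MEB(x_m) = 4.1800.
DWL = ½ × 0.7642 × 4.1800 = 1.5972.

DWL = 1.60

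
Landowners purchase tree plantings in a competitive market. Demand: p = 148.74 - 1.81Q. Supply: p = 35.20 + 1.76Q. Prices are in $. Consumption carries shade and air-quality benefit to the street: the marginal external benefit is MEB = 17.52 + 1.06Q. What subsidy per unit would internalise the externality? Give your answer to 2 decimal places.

Social marginal benefit = demand + MEB = 166.26 - 0.75Q.
Set SMB = MC: 166.26 - 0.75Q = 35.20 + 1.76Q → Q* = 52.2151.
The Pigouvian subsidy equals MEB at Q*: 17.52 + 1.06×52.2151 = 72.8680.

subsidy = $72.87 per unit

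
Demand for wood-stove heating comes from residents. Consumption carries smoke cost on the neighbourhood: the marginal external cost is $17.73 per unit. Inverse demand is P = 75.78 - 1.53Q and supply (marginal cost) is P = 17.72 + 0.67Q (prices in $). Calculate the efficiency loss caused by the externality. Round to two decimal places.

DWL = $71.44

Market equilibrium (private): 17.72 + 0.67Q = 75.78 - 1.53Q → Q_m = 26.3909.
Social marginal benefit = demand − MEC = 58.05 - 1.53Q.
Set SMB = MC: 58.05 - 1.53Q = 17.72 + 0.67Q → Q* = 18.3318.
Height of the DWL triangle at Q_m is MC(Q_m) − SMB(Q_m) = MEC(Q_m) = 17.7300.
DWL = ½ × 8.0591 × 17.7300 = 71.4439.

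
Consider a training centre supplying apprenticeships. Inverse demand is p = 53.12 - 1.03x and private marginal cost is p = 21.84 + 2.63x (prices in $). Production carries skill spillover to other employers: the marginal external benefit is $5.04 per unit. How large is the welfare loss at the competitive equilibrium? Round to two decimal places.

DWL = $3.47

Market equilibrium (private): 21.84 + 2.63x = 53.12 - 1.03x → x_m = 8.5464.
Social marginal cost = private MC − MEB = 16.80 + 2.63x.
Set SMC = demand: 16.80 + 2.63x = 53.12 - 1.03x → x* = 9.9235.
Between x* and x_m the wedge demand − SMC runs linearly from 0 to MEB(x_m), so the loss is a triangle.
DWL = ½ × 1.3771 × 5.0400 = 3.4703.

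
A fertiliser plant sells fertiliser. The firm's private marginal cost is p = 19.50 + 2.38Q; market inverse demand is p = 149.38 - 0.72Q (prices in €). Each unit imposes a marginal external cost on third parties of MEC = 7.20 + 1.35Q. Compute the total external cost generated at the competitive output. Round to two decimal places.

Market equilibrium (private): 19.50 + 2.38Q = 149.38 - 0.72Q → Q_m = 41.8968.
Total external cost = ∫₀^{Q_m} (7.20 + 1.35Q) dQ = 7.20×41.8968 + ½×1.35×41.8968² = 1486.5127.

€1486.51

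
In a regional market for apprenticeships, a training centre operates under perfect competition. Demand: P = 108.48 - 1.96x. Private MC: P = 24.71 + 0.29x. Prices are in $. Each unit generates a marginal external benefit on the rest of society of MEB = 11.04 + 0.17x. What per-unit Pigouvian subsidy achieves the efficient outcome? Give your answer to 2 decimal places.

Social marginal cost = private MC − MEB = 13.67 + 0.12x.
Set SMC = demand: 13.67 + 0.12x = 108.48 - 1.96x → x* = 45.5817.
The Pigouvian subsidy equals MEB at x*: 11.04 + 0.17×45.5817 = 18.7889.

subsidy = $18.79 per unit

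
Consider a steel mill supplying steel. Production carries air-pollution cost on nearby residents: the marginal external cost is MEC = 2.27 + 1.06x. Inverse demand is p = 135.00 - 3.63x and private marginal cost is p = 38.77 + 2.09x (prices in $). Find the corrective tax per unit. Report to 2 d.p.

Social marginal cost = private MC + MEC = 41.04 + 3.15x.
Set SMC = demand: 41.04 + 3.15x = 135.00 - 3.63x → x* = 13.8584.
The Pigouvian tax equals MEC at x*: 2.27 + 1.06×13.8584 = 16.9599.

tax = $16.96 per unit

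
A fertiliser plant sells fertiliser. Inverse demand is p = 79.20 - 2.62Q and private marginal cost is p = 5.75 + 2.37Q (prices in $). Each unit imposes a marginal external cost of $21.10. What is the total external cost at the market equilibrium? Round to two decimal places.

Market equilibrium (private): 5.75 + 2.37Q = 79.20 - 2.62Q → Q_m = 14.7194.
Total external cost = MEC × Q_m = 21.10 × 14.7194 = 310.5793.

$310.58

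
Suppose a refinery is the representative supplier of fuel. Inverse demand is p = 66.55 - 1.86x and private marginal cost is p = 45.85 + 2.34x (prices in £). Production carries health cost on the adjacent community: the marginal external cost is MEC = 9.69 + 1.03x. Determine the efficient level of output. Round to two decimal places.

x* = 2.11

Social marginal cost = private MC + MEC = 55.54 + 3.37x.
Set SMC = demand: 55.54 + 3.37x = 66.55 - 1.86x → x* = 2.1052.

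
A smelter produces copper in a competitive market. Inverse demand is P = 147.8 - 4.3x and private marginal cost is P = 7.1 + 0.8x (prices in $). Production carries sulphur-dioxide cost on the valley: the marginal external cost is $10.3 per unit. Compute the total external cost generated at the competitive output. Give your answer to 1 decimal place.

Market equilibrium (private): 7.1 + 0.8x = 147.8 - 4.3x → x_m = 27.5882.
Total external cost = MEC × x_m = 10.3 × 27.5882 = 284.1585.

$284.2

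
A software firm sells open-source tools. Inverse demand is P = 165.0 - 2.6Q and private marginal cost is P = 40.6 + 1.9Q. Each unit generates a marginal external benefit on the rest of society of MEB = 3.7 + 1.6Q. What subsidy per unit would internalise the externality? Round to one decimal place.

subsidy = 74.4 per unit

Social marginal cost = private MC − MEB = 36.9 + 0.3Q.
Set SMC = demand: 36.9 + 0.3Q = 165.0 - 2.6Q → Q* = 44.1724.
The Pigouvian subsidy equals MEB at Q*: 3.7 + 1.6×44.1724 = 74.3758.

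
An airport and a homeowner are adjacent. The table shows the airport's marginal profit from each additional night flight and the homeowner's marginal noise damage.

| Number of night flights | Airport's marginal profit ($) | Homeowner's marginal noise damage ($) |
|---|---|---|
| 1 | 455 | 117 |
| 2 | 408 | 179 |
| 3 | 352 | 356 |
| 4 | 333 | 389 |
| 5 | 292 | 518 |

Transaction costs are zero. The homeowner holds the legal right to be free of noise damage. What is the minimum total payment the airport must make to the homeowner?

Efficient level: marginal profit ≥ marginal noise damage through level 2, so k* = 2.
With the homeowner holding the right, the airport must at least compensate total damage at k*: 117 + 179 = 296.

$296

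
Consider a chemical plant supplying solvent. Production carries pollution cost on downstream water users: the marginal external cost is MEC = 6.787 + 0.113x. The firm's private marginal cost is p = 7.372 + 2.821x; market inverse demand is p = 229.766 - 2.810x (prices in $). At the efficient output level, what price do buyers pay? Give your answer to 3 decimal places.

Social marginal cost = private MC + MEC = 14.159 + 2.934x.
Set SMC = demand: 14.159 + 2.934x = 229.766 - 2.810x → x* = 37.5360.
Consumer price on the demand curve at x*: 229.766 − 2.810×37.5360 = 124.2898.

P = $124.290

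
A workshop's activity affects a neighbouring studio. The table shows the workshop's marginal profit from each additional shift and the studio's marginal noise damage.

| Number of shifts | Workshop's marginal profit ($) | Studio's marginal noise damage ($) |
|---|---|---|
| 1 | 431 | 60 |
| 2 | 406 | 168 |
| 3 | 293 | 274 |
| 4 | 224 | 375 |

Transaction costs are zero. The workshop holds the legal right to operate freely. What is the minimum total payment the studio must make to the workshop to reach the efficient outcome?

Left alone the workshop would choose level 4 (marginal profit stays positive).
Efficient level: k* = 3 (marginal profit ≥ marginal noise damage through 3).
The studio must at least cover the workshop's forgone profit from cutting 4→3: 224 = 224.

$224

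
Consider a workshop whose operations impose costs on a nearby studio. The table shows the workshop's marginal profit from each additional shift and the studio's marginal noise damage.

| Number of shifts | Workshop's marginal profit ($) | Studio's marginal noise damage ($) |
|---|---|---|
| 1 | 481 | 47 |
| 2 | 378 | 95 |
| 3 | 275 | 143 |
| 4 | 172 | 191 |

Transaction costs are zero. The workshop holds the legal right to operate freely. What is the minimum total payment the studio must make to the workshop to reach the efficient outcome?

Left alone the workshop would choose level 4 (marginal profit stays positive).
Efficient level: k* = 3 (marginal profit ≥ marginal noise damage through 3).
The studio must at least cover the workshop's forgone profit from cutting 4→3: 172 = 172.

$172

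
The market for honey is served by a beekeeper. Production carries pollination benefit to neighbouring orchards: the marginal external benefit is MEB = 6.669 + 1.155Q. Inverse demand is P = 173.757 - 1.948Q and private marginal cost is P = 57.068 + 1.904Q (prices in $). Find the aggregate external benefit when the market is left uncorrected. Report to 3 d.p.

Market equilibrium (private): 57.068 + 1.904Q = 173.757 - 1.948Q → Q_m = 30.2931.
Total external benefit = ∫₀^{Q_m} (6.669 + 1.155Q) dQ = 6.669×30.2931 + ½×1.155×30.2931² = 731.9802.

$731.980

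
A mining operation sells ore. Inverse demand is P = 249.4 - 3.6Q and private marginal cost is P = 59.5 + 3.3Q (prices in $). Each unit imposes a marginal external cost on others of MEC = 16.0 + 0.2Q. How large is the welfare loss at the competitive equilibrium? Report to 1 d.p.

DWL = $32.6

Market equilibrium (private): 59.5 + 3.3Q = 249.4 - 3.6Q → Q_m = 27.5217.
Social marginal cost = private MC + MEC = 75.5 + 3.5Q.
Set SMC = demand: 75.5 + 3.5Q = 249.4 - 3.6Q → Q* = 24.4930.
The welfare-loss triangle has base |Q_m − Q*| and height MEC(Q_m) (the vertical gap between SMC and demand is zero at Q* and MEC at Q_m).
DWL = ½ × 3.0287 × 21.5043 = 32.5650.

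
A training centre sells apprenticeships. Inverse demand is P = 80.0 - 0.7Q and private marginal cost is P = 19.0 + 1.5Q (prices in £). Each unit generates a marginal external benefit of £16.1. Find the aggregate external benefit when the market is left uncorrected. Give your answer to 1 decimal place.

Market equilibrium (private): 19.0 + 1.5Q = 80.0 - 0.7Q → Q_m = 27.7273.
Total external benefit = MEB × Q_m = 16.1 × 27.7273 = 446.4095.

£446.4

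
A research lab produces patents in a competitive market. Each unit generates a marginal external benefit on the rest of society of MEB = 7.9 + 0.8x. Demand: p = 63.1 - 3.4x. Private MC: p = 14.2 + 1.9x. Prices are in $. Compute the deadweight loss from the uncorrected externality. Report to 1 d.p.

Market equilibrium (private): 14.2 + 1.9x = 63.1 - 3.4x → x_m = 9.2264.
Social marginal cost = private MC − MEB = 6.3 + 1.1x.
Set SMC = demand: 6.3 + 1.1x = 63.1 - 3.4x → x* = 12.6222.
The welfare-loss triangle has base |x_m − x*| and height MEB(x_m) (the vertical gap between SMC and demand is zero at x* and MEB at x_m).
DWL = ½ × 3.3958 × 15.2811 = 25.9458.

DWL = $25.9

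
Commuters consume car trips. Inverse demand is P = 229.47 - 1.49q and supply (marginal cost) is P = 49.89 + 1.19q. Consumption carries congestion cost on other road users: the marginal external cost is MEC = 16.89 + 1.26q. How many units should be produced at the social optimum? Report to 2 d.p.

q* = 41.29

Social marginal benefit = demand − MEC = 212.58 - 2.75q.
Set SMB = MC: 212.58 - 2.75q = 49.89 + 1.19q → q* = 41.2919.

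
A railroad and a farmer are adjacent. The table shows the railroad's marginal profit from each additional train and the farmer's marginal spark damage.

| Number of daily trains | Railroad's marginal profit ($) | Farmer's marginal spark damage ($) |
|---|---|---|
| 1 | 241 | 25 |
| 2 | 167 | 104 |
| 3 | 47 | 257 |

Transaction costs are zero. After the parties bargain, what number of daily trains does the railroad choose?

2

Bargaining reaches the level where marginal profit last exceeds marginal spark damage.
That holds through level 2 (167 ≥ 104) but not at 3 (47 < 257).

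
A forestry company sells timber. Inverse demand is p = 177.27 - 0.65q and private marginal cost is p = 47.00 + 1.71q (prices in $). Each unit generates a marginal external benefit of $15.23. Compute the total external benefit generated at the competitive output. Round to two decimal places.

Market equilibrium (private): 47.00 + 1.71q = 177.27 - 0.65q → q_m = 55.1992.
Total external benefit = MEB × q_m = 15.23 × 55.1992 = 840.6838.

$840.68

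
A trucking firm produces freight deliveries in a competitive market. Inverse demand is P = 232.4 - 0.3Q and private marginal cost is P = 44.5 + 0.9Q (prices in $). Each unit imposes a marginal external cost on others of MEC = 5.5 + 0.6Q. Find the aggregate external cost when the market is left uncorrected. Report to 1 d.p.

$8216.7

Market equilibrium (private): 44.5 + 0.9Q = 232.4 - 0.3Q → Q_m = 156.5833.
Total external cost = ∫₀^{Q_m} (5.5 + 0.6Q) dQ = 5.5×156.5833 + ½×0.6×156.5833² = 8216.7071.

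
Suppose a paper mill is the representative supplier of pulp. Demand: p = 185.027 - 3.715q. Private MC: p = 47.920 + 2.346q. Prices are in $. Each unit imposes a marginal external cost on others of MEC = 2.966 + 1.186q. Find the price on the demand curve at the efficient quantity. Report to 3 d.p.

Social marginal cost = private MC + MEC = 50.886 + 3.532q.
Set SMC = demand: 50.886 + 3.532q = 185.027 - 3.715q → q* = 18.5099.
Consumer price on the demand curve at q*: 185.027 − 3.715×18.5099 = 116.2627.

P = $116.263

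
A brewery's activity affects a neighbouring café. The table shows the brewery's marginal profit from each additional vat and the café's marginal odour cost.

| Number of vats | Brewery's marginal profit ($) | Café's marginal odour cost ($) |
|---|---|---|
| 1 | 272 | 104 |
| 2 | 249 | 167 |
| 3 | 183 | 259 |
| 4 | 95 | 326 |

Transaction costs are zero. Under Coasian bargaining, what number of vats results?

2

Bargaining reaches the level where marginal profit last exceeds marginal odour cost.
That holds through level 2 (249 ≥ 167) but not at 3 (183 < 259).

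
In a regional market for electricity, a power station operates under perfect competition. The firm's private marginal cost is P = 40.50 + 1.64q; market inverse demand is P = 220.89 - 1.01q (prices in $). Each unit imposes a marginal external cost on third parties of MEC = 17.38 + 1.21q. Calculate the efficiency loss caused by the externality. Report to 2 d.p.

DWL = $1288.78

Market equilibrium (private): 40.50 + 1.64q = 220.89 - 1.01q → q_m = 68.0717.
Social marginal cost = private MC + MEC = 57.88 + 2.85q.
Set SMC = demand: 57.88 + 2.85q = 220.89 - 1.01q → q* = 42.2306.
Height of the DWL triangle at q_m is SMC(q_m) − demand(q_m) = MEC(q_m) = 99.7468.
DWL = ½ × 25.8411 × 99.7468 = 1288.7835.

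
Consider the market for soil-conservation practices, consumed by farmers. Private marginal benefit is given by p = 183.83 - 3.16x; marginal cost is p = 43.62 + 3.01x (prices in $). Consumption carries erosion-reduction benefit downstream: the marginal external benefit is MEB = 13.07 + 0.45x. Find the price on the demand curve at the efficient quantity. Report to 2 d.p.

P = $99.15

Social marginal benefit = demand + MEB = 196.90 - 2.71x.
Set SMB = MC: 196.90 - 2.71x = 43.62 + 3.01x → x* = 26.7972.
Consumer price on the demand curve at x*: 183.83 − 3.16×26.7972 = 99.1508.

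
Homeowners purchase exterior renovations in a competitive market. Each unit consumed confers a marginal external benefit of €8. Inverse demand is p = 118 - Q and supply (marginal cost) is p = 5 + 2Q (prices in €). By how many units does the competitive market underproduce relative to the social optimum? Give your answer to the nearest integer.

Market equilibrium (private): 5 + 2Q = 118 - Q → Q_m = 37.6667.
Social marginal benefit = demand + MEB = 126 - Q.
Set SMB = MC: 126 - Q = 5 + 2Q → Q* = 40.3333.
Gap = |37.6667 − 40.3333| = 2.6666.

3 units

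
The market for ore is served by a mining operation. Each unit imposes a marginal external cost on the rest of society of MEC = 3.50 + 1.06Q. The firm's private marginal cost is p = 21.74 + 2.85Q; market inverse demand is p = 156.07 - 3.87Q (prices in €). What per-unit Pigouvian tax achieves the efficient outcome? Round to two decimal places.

Social marginal cost = private MC + MEC = 25.24 + 3.91Q.
Set SMC = demand: 25.24 + 3.91Q = 156.07 - 3.87Q → Q* = 16.8162.
The Pigouvian tax equals MEC at Q*: 3.50 + 1.06×16.8162 = 21.3252.

tax = €21.33 per unit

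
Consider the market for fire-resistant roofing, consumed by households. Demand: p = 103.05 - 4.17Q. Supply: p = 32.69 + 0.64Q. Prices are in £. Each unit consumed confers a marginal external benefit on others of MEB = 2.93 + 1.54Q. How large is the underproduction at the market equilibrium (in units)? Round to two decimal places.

Market equilibrium (private): 32.69 + 0.64Q = 103.05 - 4.17Q → Q_m = 14.6279.
Social marginal benefit = demand + MEB = 105.98 - 2.63Q.
Set SMB = MC: 105.98 - 2.63Q = 32.69 + 0.64Q → Q* = 22.4128.
Gap = |14.6279 − 22.4128| = 7.7849.

7.78 units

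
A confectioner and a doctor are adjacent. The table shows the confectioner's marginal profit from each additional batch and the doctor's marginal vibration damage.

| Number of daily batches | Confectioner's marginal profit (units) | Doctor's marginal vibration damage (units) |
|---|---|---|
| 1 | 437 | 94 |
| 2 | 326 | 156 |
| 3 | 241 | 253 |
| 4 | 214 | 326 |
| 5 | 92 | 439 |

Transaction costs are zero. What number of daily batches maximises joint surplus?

Bargaining reaches the level where marginal profit last exceeds marginal vibration damage.
That holds through level 2 (326 ≥ 156) but not at 3 (241 < 253).

2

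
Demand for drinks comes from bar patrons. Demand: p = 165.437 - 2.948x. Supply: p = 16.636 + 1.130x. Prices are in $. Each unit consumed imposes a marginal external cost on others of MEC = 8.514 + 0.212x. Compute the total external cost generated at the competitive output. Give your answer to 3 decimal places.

$451.796

Market equilibrium (private): 16.636 + 1.130x = 165.437 - 2.948x → x_m = 36.4887.
Total external cost = ∫₀^{x_m} (8.514 + 0.212x) dx = 8.514×36.4887 + ½×0.212×36.4887² = 451.7959.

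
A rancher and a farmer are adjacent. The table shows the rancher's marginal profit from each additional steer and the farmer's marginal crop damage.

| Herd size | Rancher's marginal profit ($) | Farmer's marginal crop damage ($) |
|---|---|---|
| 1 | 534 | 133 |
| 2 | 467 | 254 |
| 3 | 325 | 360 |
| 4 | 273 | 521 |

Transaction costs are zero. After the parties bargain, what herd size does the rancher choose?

2

Bargaining reaches the level where marginal profit last exceeds marginal crop damage.
That holds through level 2 (467 ≥ 254) but not at 3 (325 < 360).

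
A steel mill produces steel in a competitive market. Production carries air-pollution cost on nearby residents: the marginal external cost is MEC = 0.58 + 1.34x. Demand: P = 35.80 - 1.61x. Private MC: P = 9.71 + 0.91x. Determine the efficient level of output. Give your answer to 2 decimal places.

x* = 6.61

Social marginal cost = private MC + MEC = 10.29 + 2.25x.
Set SMC = demand: 10.29 + 2.25x = 35.80 - 1.61x → x* = 6.6088.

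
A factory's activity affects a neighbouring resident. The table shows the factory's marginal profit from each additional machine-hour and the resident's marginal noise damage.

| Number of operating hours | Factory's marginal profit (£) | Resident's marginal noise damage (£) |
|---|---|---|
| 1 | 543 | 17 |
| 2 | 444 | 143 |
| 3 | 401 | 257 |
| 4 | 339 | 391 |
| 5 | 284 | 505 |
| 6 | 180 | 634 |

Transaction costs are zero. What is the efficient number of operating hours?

3

Bargaining reaches the level where marginal profit last exceeds marginal noise damage.
That holds through level 3 (401 ≥ 257) but not at 4 (339 < 391).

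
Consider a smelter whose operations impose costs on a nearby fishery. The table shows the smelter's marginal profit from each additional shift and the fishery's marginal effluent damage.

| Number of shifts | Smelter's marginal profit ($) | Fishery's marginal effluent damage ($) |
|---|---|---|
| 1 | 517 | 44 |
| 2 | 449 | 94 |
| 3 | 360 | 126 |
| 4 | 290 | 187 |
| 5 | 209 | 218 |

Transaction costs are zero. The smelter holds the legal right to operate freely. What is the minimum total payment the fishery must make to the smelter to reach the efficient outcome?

Left alone the smelter would choose level 5 (marginal profit stays positive).
Efficient level: k* = 4 (marginal profit ≥ marginal effluent damage through 4).
The fishery must at least cover the smelter's forgone profit from cutting 5→4: 209 = 209.

$209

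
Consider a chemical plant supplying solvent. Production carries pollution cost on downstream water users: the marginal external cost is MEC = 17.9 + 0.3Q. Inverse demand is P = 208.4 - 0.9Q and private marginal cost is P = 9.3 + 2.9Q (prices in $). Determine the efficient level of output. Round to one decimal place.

Q* = 44.2

Social marginal cost = private MC + MEC = 27.2 + 3.2Q.
Set SMC = demand: 27.2 + 3.2Q = 208.4 - 0.9Q → Q* = 44.1951.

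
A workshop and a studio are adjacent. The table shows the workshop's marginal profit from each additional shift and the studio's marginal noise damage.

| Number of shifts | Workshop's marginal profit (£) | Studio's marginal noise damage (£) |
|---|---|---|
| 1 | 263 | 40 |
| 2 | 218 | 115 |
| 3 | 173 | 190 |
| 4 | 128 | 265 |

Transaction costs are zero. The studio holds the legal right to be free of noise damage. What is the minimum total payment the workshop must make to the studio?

Efficient level: marginal profit ≥ marginal noise damage through level 2, so k* = 2.
With the studio holding the right, the workshop must at least compensate total damage at k*: 40 + 115 = 155.

£155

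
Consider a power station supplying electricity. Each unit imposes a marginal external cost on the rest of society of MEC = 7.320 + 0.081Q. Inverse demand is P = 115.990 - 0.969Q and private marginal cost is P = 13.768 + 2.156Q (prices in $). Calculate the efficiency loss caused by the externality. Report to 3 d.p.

DWL = $15.501

Market equilibrium (private): 13.768 + 2.156Q = 115.990 - 0.969Q → Q_m = 32.7110.
Social marginal cost = private MC + MEC = 21.088 + 2.237Q.
Set SMC = demand: 21.088 + 2.237Q = 115.990 - 0.969Q → Q* = 29.6014.
Between Q* and Q_m the wedge SMC − demand runs linearly from 0 to MEC(Q_m), so the loss is a triangle.
DWL = ½ × 3.1096 × 9.9696 = 15.5007.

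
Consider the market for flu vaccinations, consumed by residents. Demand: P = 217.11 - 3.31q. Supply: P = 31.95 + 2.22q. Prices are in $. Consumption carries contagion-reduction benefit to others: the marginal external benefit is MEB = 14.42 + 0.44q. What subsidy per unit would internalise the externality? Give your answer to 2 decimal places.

subsidy = $31.67 per unit

Social marginal benefit = demand + MEB = 231.53 - 2.87q.
Set SMB = MC: 231.53 - 2.87q = 31.95 + 2.22q → q* = 39.2102.
The Pigouvian subsidy equals MEB at q*: 14.42 + 0.44×39.2102 = 31.6725.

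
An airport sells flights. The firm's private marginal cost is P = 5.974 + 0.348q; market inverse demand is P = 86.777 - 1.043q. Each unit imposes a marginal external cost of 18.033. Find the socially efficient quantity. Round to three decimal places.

q* = 45.126

Social marginal cost = private MC + MEC = 24.007 + 0.348q.
Set SMC = demand: 24.007 + 0.348q = 86.777 - 1.043q → q* = 45.1258.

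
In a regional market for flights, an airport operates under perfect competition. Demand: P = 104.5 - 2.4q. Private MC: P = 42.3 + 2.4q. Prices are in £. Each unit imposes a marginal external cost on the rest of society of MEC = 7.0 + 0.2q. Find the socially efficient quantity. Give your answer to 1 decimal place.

Social marginal cost = private MC + MEC = 49.3 + 2.6q.
Set SMC = demand: 49.3 + 2.6q = 104.5 - 2.4q → q* = 11.0400.

q* = 11.0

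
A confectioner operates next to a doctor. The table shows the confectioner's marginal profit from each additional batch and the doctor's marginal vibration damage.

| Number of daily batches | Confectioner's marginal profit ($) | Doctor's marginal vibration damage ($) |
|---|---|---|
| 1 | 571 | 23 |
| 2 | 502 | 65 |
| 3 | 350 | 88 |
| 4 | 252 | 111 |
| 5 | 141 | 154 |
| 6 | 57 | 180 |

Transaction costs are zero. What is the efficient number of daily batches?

4

Bargaining reaches the level where marginal profit last exceeds marginal vibration damage.
That holds through level 4 (252 ≥ 111) but not at 5 (141 < 154).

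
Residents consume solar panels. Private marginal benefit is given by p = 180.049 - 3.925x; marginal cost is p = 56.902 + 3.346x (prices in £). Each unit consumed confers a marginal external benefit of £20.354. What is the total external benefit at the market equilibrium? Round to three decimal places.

Market equilibrium (private): 56.902 + 3.346x = 180.049 - 3.925x → x_m = 16.9367.
Total external benefit = MEB × x_m = 20.354 × 16.9367 = 344.7296.

£344.730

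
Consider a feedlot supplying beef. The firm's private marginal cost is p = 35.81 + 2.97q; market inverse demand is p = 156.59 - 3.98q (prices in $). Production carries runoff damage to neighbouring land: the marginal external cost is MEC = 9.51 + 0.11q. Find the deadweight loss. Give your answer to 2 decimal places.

DWL = $9.24

Market equilibrium (private): 35.81 + 2.97q = 156.59 - 3.98q → q_m = 17.3784.
Social marginal cost = private MC + MEC = 45.32 + 3.08q.
Set SMC = demand: 45.32 + 3.08q = 156.59 - 3.98q → q* = 15.7606.
The welfare-loss triangle has base |q_m − q*| and height MEC(q_m) (the vertical gap between SMC and demand is zero at q* and MEC at q_m).
DWL = ½ × 1.6178 × 11.4216 = 9.2389.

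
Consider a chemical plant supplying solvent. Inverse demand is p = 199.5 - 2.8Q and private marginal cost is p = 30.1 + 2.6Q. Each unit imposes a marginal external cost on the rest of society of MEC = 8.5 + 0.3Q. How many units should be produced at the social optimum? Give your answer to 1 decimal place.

Q* = 28.2

Social marginal cost = private MC + MEC = 38.6 + 2.9Q.
Set SMC = demand: 38.6 + 2.9Q = 199.5 - 2.8Q → Q* = 28.2281.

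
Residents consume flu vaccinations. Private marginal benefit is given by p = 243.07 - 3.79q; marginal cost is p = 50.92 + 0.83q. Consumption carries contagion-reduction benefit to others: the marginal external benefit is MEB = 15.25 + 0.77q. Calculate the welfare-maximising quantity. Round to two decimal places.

Social marginal benefit = demand + MEB = 258.32 - 3.02q.
Set SMB = MC: 258.32 - 3.02q = 50.92 + 0.83q → q* = 53.8701.

q* = 53.87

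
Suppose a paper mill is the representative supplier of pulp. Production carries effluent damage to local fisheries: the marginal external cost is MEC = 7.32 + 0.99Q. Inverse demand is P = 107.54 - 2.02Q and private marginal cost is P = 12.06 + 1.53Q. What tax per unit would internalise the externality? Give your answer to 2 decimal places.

Social marginal cost = private MC + MEC = 19.38 + 2.52Q.
Set SMC = demand: 19.38 + 2.52Q = 107.54 - 2.02Q → Q* = 19.4185.
The Pigouvian tax equals MEC at Q*: 7.32 + 0.99×19.4185 = 26.5443.

tax = 26.54 per unit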